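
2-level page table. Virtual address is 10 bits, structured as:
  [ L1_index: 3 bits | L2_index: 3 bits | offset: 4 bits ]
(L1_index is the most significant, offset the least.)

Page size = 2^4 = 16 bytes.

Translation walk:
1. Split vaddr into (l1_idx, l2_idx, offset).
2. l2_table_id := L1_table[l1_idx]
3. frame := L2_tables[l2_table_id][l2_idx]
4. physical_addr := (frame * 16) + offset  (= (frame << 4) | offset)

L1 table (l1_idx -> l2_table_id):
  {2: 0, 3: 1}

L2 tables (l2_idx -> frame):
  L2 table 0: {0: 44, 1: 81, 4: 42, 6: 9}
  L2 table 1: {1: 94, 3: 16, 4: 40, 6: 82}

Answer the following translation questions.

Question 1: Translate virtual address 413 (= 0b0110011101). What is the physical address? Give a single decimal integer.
vaddr = 413 = 0b0110011101
Split: l1_idx=3, l2_idx=1, offset=13
L1[3] = 1
L2[1][1] = 94
paddr = 94 * 16 + 13 = 1517

Answer: 1517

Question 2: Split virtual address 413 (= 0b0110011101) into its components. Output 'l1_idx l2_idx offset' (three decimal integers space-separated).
vaddr = 413 = 0b0110011101
  top 3 bits -> l1_idx = 3
  next 3 bits -> l2_idx = 1
  bottom 4 bits -> offset = 13

Answer: 3 1 13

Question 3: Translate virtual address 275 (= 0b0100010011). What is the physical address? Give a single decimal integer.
Answer: 1299

Derivation:
vaddr = 275 = 0b0100010011
Split: l1_idx=2, l2_idx=1, offset=3
L1[2] = 0
L2[0][1] = 81
paddr = 81 * 16 + 3 = 1299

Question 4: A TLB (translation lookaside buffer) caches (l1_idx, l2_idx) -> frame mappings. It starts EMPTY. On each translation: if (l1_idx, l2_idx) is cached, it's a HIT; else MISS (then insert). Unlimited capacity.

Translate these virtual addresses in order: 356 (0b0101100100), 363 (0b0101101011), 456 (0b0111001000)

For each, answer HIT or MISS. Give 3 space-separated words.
Answer: MISS HIT MISS

Derivation:
vaddr=356: (2,6) not in TLB -> MISS, insert
vaddr=363: (2,6) in TLB -> HIT
vaddr=456: (3,4) not in TLB -> MISS, insert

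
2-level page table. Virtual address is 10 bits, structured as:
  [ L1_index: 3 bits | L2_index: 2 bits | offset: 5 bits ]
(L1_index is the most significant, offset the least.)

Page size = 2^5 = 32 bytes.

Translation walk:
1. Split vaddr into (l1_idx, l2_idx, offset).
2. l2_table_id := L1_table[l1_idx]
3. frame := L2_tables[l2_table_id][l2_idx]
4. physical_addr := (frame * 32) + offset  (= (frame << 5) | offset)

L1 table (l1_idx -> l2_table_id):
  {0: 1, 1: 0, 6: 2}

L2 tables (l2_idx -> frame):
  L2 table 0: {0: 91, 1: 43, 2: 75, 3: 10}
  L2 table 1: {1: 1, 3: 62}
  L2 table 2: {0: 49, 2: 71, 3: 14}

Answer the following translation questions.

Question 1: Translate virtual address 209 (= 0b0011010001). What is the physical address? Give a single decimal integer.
Answer: 2417

Derivation:
vaddr = 209 = 0b0011010001
Split: l1_idx=1, l2_idx=2, offset=17
L1[1] = 0
L2[0][2] = 75
paddr = 75 * 32 + 17 = 2417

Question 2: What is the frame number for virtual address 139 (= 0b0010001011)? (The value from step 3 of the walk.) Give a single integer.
Answer: 91

Derivation:
vaddr = 139: l1_idx=1, l2_idx=0
L1[1] = 0; L2[0][0] = 91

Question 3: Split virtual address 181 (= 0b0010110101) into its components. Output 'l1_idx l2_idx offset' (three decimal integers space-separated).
Answer: 1 1 21

Derivation:
vaddr = 181 = 0b0010110101
  top 3 bits -> l1_idx = 1
  next 2 bits -> l2_idx = 1
  bottom 5 bits -> offset = 21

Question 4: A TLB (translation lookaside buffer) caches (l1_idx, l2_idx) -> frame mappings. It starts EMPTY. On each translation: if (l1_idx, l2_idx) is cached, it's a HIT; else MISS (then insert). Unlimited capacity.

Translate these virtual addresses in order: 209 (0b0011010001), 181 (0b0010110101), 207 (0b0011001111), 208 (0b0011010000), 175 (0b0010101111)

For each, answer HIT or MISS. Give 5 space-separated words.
vaddr=209: (1,2) not in TLB -> MISS, insert
vaddr=181: (1,1) not in TLB -> MISS, insert
vaddr=207: (1,2) in TLB -> HIT
vaddr=208: (1,2) in TLB -> HIT
vaddr=175: (1,1) in TLB -> HIT

Answer: MISS MISS HIT HIT HIT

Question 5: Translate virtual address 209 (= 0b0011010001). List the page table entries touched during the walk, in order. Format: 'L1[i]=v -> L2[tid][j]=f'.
vaddr = 209 = 0b0011010001
Split: l1_idx=1, l2_idx=2, offset=17

Answer: L1[1]=0 -> L2[0][2]=75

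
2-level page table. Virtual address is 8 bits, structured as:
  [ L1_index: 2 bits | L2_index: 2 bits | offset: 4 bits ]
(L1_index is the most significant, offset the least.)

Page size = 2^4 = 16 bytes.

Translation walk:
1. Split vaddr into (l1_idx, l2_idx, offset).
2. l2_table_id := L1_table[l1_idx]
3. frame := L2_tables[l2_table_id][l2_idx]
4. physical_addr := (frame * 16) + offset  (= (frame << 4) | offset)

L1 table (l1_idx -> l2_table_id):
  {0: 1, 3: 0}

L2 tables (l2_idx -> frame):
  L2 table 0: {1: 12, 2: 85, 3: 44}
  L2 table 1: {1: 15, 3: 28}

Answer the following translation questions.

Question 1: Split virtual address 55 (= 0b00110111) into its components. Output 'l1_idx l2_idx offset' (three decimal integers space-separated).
Answer: 0 3 7

Derivation:
vaddr = 55 = 0b00110111
  top 2 bits -> l1_idx = 0
  next 2 bits -> l2_idx = 3
  bottom 4 bits -> offset = 7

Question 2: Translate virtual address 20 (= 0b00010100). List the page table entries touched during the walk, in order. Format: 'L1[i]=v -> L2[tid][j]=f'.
vaddr = 20 = 0b00010100
Split: l1_idx=0, l2_idx=1, offset=4

Answer: L1[0]=1 -> L2[1][1]=15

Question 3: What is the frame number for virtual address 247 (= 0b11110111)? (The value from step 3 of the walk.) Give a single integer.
Answer: 44

Derivation:
vaddr = 247: l1_idx=3, l2_idx=3
L1[3] = 0; L2[0][3] = 44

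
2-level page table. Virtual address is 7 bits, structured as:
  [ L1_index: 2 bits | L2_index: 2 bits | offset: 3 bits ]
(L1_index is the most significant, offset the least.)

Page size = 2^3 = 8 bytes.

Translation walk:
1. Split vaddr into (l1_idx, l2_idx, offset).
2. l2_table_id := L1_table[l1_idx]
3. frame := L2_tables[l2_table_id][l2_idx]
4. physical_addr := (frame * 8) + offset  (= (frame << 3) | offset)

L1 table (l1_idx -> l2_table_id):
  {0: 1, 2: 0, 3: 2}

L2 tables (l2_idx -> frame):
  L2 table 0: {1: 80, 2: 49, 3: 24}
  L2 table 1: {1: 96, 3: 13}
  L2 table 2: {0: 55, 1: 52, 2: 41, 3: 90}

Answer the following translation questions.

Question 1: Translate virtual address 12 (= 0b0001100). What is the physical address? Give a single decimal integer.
Answer: 772

Derivation:
vaddr = 12 = 0b0001100
Split: l1_idx=0, l2_idx=1, offset=4
L1[0] = 1
L2[1][1] = 96
paddr = 96 * 8 + 4 = 772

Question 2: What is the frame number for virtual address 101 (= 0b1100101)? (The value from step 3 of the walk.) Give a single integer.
Answer: 55

Derivation:
vaddr = 101: l1_idx=3, l2_idx=0
L1[3] = 2; L2[2][0] = 55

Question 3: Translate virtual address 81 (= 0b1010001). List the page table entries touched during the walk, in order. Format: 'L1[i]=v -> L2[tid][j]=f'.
vaddr = 81 = 0b1010001
Split: l1_idx=2, l2_idx=2, offset=1

Answer: L1[2]=0 -> L2[0][2]=49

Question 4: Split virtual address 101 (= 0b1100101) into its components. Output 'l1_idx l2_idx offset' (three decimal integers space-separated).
vaddr = 101 = 0b1100101
  top 2 bits -> l1_idx = 3
  next 2 bits -> l2_idx = 0
  bottom 3 bits -> offset = 5

Answer: 3 0 5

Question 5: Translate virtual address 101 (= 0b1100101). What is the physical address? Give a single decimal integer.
Answer: 445

Derivation:
vaddr = 101 = 0b1100101
Split: l1_idx=3, l2_idx=0, offset=5
L1[3] = 2
L2[2][0] = 55
paddr = 55 * 8 + 5 = 445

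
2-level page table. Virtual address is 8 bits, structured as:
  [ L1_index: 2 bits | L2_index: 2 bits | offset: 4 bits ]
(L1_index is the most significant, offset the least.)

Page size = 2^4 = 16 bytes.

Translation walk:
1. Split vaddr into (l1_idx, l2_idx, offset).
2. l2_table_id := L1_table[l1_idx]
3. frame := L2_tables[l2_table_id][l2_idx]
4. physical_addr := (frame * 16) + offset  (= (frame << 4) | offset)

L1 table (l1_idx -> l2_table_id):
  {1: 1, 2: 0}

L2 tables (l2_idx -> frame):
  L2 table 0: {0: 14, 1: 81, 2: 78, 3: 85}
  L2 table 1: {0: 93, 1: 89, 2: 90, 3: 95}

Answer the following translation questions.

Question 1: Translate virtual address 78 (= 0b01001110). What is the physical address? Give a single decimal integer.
Answer: 1502

Derivation:
vaddr = 78 = 0b01001110
Split: l1_idx=1, l2_idx=0, offset=14
L1[1] = 1
L2[1][0] = 93
paddr = 93 * 16 + 14 = 1502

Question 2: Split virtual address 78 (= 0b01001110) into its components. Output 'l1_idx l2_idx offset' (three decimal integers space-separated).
Answer: 1 0 14

Derivation:
vaddr = 78 = 0b01001110
  top 2 bits -> l1_idx = 1
  next 2 bits -> l2_idx = 0
  bottom 4 bits -> offset = 14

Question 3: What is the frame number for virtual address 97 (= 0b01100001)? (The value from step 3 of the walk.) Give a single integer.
vaddr = 97: l1_idx=1, l2_idx=2
L1[1] = 1; L2[1][2] = 90

Answer: 90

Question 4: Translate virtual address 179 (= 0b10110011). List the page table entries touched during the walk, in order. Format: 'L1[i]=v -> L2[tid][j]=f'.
Answer: L1[2]=0 -> L2[0][3]=85

Derivation:
vaddr = 179 = 0b10110011
Split: l1_idx=2, l2_idx=3, offset=3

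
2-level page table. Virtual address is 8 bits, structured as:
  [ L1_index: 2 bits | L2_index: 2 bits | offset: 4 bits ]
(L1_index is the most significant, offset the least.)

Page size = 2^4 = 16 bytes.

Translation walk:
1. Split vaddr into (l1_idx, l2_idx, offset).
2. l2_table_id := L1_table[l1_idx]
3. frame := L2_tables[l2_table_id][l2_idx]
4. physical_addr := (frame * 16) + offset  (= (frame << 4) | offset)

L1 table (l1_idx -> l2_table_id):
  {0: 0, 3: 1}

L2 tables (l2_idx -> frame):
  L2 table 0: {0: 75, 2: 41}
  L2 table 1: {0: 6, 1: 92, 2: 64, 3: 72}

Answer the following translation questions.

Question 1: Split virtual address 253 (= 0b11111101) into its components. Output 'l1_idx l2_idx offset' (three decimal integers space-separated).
Answer: 3 3 13

Derivation:
vaddr = 253 = 0b11111101
  top 2 bits -> l1_idx = 3
  next 2 bits -> l2_idx = 3
  bottom 4 bits -> offset = 13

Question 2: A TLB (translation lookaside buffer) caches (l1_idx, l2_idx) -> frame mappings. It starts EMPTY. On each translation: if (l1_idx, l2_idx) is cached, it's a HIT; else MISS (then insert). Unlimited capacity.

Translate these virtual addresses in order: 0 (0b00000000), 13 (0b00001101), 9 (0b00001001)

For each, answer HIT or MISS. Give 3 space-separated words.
vaddr=0: (0,0) not in TLB -> MISS, insert
vaddr=13: (0,0) in TLB -> HIT
vaddr=9: (0,0) in TLB -> HIT

Answer: MISS HIT HIT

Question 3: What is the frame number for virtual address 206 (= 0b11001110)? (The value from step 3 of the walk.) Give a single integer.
Answer: 6

Derivation:
vaddr = 206: l1_idx=3, l2_idx=0
L1[3] = 1; L2[1][0] = 6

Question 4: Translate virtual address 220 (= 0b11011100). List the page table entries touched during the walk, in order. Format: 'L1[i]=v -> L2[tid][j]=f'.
vaddr = 220 = 0b11011100
Split: l1_idx=3, l2_idx=1, offset=12

Answer: L1[3]=1 -> L2[1][1]=92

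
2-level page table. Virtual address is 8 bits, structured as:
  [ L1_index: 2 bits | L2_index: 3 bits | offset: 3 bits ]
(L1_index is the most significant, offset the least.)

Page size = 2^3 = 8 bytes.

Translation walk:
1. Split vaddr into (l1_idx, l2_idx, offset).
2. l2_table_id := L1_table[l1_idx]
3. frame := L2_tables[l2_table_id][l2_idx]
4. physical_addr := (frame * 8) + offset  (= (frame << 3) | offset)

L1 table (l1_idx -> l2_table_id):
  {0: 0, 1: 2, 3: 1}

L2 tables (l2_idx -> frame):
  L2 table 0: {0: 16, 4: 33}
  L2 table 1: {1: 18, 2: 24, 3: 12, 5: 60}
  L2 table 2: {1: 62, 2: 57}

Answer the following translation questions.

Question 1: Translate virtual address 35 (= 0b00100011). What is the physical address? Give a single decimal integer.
vaddr = 35 = 0b00100011
Split: l1_idx=0, l2_idx=4, offset=3
L1[0] = 0
L2[0][4] = 33
paddr = 33 * 8 + 3 = 267

Answer: 267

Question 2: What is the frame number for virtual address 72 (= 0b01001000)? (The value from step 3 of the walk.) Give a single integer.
vaddr = 72: l1_idx=1, l2_idx=1
L1[1] = 2; L2[2][1] = 62

Answer: 62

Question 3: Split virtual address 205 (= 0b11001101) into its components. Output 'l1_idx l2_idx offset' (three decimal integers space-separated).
Answer: 3 1 5

Derivation:
vaddr = 205 = 0b11001101
  top 2 bits -> l1_idx = 3
  next 3 bits -> l2_idx = 1
  bottom 3 bits -> offset = 5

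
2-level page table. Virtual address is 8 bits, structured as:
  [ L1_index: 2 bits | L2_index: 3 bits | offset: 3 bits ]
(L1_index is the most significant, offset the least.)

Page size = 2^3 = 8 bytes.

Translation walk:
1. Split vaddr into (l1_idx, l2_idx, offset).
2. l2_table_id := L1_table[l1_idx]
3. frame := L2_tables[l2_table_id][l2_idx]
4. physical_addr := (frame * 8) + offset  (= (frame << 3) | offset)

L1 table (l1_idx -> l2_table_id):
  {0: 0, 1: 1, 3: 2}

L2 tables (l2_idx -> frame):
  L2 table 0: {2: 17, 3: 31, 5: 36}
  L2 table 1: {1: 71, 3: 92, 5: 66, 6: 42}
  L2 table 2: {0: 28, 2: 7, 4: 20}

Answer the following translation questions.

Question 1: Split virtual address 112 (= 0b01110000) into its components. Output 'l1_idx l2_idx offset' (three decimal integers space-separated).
Answer: 1 6 0

Derivation:
vaddr = 112 = 0b01110000
  top 2 bits -> l1_idx = 1
  next 3 bits -> l2_idx = 6
  bottom 3 bits -> offset = 0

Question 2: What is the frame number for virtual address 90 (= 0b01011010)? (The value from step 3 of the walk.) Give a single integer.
Answer: 92

Derivation:
vaddr = 90: l1_idx=1, l2_idx=3
L1[1] = 1; L2[1][3] = 92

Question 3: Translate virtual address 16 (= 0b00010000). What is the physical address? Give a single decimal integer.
Answer: 136

Derivation:
vaddr = 16 = 0b00010000
Split: l1_idx=0, l2_idx=2, offset=0
L1[0] = 0
L2[0][2] = 17
paddr = 17 * 8 + 0 = 136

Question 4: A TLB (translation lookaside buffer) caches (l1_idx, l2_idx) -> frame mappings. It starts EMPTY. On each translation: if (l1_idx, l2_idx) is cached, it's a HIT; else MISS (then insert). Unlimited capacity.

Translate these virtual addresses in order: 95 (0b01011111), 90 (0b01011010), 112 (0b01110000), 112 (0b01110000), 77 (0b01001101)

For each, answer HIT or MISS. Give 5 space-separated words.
Answer: MISS HIT MISS HIT MISS

Derivation:
vaddr=95: (1,3) not in TLB -> MISS, insert
vaddr=90: (1,3) in TLB -> HIT
vaddr=112: (1,6) not in TLB -> MISS, insert
vaddr=112: (1,6) in TLB -> HIT
vaddr=77: (1,1) not in TLB -> MISS, insert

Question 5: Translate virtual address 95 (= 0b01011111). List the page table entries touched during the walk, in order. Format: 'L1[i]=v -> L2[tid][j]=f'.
vaddr = 95 = 0b01011111
Split: l1_idx=1, l2_idx=3, offset=7

Answer: L1[1]=1 -> L2[1][3]=92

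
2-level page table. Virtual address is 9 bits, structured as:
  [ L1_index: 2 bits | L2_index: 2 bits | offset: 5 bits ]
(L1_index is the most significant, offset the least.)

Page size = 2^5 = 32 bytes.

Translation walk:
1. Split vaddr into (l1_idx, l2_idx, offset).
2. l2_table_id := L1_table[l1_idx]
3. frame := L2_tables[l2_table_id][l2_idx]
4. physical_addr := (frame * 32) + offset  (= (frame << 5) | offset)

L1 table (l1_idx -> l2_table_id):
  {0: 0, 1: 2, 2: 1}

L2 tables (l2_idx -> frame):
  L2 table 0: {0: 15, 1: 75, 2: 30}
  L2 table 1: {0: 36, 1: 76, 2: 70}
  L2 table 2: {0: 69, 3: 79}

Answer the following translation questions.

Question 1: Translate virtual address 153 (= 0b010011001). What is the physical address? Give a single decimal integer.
vaddr = 153 = 0b010011001
Split: l1_idx=1, l2_idx=0, offset=25
L1[1] = 2
L2[2][0] = 69
paddr = 69 * 32 + 25 = 2233

Answer: 2233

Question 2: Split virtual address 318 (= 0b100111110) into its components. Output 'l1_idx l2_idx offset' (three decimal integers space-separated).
vaddr = 318 = 0b100111110
  top 2 bits -> l1_idx = 2
  next 2 bits -> l2_idx = 1
  bottom 5 bits -> offset = 30

Answer: 2 1 30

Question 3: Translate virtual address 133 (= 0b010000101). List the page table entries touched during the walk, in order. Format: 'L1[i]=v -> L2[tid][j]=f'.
Answer: L1[1]=2 -> L2[2][0]=69

Derivation:
vaddr = 133 = 0b010000101
Split: l1_idx=1, l2_idx=0, offset=5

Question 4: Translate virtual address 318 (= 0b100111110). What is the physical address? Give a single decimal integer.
Answer: 2462

Derivation:
vaddr = 318 = 0b100111110
Split: l1_idx=2, l2_idx=1, offset=30
L1[2] = 1
L2[1][1] = 76
paddr = 76 * 32 + 30 = 2462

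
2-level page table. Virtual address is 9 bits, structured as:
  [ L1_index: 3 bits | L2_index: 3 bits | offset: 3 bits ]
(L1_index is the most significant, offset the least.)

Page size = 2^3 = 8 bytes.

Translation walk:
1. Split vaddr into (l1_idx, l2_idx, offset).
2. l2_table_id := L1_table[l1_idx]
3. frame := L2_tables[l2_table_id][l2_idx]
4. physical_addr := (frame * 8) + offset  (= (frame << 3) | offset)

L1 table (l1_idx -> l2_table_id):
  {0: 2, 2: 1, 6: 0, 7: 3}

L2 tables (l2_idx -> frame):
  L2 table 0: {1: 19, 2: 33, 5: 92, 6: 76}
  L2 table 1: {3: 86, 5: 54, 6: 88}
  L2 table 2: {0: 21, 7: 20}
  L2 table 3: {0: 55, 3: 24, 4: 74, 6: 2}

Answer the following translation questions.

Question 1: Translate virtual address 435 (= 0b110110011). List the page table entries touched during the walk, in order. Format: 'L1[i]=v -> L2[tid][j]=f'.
Answer: L1[6]=0 -> L2[0][6]=76

Derivation:
vaddr = 435 = 0b110110011
Split: l1_idx=6, l2_idx=6, offset=3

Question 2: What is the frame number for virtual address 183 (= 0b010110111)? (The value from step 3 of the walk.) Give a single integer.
vaddr = 183: l1_idx=2, l2_idx=6
L1[2] = 1; L2[1][6] = 88

Answer: 88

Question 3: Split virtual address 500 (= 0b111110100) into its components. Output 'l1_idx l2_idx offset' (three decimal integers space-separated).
Answer: 7 6 4

Derivation:
vaddr = 500 = 0b111110100
  top 3 bits -> l1_idx = 7
  next 3 bits -> l2_idx = 6
  bottom 3 bits -> offset = 4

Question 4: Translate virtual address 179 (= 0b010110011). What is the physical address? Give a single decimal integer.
Answer: 707

Derivation:
vaddr = 179 = 0b010110011
Split: l1_idx=2, l2_idx=6, offset=3
L1[2] = 1
L2[1][6] = 88
paddr = 88 * 8 + 3 = 707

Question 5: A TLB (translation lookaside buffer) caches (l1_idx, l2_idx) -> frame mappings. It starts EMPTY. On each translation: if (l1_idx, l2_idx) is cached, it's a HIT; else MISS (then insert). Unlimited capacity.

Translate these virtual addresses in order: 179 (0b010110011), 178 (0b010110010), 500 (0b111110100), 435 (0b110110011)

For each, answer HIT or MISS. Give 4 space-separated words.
Answer: MISS HIT MISS MISS

Derivation:
vaddr=179: (2,6) not in TLB -> MISS, insert
vaddr=178: (2,6) in TLB -> HIT
vaddr=500: (7,6) not in TLB -> MISS, insert
vaddr=435: (6,6) not in TLB -> MISS, insert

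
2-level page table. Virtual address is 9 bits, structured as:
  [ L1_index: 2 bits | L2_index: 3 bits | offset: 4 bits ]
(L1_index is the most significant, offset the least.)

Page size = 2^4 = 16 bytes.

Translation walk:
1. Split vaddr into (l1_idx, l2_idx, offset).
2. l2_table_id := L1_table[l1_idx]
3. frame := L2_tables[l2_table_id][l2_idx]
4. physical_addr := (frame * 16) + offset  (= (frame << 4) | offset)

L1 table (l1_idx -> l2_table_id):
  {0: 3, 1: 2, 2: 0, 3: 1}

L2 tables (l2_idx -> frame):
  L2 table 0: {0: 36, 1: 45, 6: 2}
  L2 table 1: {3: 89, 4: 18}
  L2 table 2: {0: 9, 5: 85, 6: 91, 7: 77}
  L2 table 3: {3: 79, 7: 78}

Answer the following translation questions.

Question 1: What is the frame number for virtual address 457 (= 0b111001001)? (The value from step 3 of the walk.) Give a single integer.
vaddr = 457: l1_idx=3, l2_idx=4
L1[3] = 1; L2[1][4] = 18

Answer: 18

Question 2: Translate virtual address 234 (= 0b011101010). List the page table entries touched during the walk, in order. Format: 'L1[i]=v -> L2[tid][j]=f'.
vaddr = 234 = 0b011101010
Split: l1_idx=1, l2_idx=6, offset=10

Answer: L1[1]=2 -> L2[2][6]=91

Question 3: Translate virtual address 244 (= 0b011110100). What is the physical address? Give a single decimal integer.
vaddr = 244 = 0b011110100
Split: l1_idx=1, l2_idx=7, offset=4
L1[1] = 2
L2[2][7] = 77
paddr = 77 * 16 + 4 = 1236

Answer: 1236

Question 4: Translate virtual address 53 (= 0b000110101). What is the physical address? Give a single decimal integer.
vaddr = 53 = 0b000110101
Split: l1_idx=0, l2_idx=3, offset=5
L1[0] = 3
L2[3][3] = 79
paddr = 79 * 16 + 5 = 1269

Answer: 1269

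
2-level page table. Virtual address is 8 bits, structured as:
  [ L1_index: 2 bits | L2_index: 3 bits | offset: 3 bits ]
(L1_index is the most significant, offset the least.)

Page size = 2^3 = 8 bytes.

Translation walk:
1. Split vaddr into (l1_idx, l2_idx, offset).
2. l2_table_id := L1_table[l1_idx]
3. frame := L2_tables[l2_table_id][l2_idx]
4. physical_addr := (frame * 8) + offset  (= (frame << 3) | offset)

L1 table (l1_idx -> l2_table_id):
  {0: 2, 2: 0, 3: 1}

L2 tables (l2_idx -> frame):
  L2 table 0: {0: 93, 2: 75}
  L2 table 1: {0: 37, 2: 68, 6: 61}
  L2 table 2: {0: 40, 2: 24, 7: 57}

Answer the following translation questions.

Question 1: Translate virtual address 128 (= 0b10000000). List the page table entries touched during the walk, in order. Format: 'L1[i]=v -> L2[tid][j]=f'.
vaddr = 128 = 0b10000000
Split: l1_idx=2, l2_idx=0, offset=0

Answer: L1[2]=0 -> L2[0][0]=93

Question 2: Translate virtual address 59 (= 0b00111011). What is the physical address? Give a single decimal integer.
vaddr = 59 = 0b00111011
Split: l1_idx=0, l2_idx=7, offset=3
L1[0] = 2
L2[2][7] = 57
paddr = 57 * 8 + 3 = 459

Answer: 459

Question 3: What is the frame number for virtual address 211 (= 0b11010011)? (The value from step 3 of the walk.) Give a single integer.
vaddr = 211: l1_idx=3, l2_idx=2
L1[3] = 1; L2[1][2] = 68

Answer: 68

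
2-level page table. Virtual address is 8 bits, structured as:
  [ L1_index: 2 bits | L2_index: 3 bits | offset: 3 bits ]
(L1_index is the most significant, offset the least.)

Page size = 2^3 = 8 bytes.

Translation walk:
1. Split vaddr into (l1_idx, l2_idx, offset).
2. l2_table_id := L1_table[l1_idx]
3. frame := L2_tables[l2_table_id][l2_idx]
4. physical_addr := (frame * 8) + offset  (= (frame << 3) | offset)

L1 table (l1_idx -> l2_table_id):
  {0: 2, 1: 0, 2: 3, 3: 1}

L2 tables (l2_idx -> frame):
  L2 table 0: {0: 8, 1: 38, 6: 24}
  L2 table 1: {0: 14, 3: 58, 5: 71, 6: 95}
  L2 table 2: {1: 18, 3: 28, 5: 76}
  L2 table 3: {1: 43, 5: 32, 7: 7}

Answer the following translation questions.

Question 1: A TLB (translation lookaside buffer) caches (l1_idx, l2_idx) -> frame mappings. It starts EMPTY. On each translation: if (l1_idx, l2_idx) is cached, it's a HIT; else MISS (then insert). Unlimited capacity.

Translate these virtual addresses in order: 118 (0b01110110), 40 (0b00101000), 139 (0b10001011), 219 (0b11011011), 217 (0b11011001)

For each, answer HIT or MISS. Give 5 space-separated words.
vaddr=118: (1,6) not in TLB -> MISS, insert
vaddr=40: (0,5) not in TLB -> MISS, insert
vaddr=139: (2,1) not in TLB -> MISS, insert
vaddr=219: (3,3) not in TLB -> MISS, insert
vaddr=217: (3,3) in TLB -> HIT

Answer: MISS MISS MISS MISS HIT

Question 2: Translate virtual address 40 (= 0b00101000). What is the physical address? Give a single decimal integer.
vaddr = 40 = 0b00101000
Split: l1_idx=0, l2_idx=5, offset=0
L1[0] = 2
L2[2][5] = 76
paddr = 76 * 8 + 0 = 608

Answer: 608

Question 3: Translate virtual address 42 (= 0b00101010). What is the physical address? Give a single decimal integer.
Answer: 610

Derivation:
vaddr = 42 = 0b00101010
Split: l1_idx=0, l2_idx=5, offset=2
L1[0] = 2
L2[2][5] = 76
paddr = 76 * 8 + 2 = 610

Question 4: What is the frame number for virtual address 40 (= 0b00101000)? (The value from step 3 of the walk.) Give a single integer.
vaddr = 40: l1_idx=0, l2_idx=5
L1[0] = 2; L2[2][5] = 76

Answer: 76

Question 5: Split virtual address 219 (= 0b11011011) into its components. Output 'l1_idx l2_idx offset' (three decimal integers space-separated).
Answer: 3 3 3

Derivation:
vaddr = 219 = 0b11011011
  top 2 bits -> l1_idx = 3
  next 3 bits -> l2_idx = 3
  bottom 3 bits -> offset = 3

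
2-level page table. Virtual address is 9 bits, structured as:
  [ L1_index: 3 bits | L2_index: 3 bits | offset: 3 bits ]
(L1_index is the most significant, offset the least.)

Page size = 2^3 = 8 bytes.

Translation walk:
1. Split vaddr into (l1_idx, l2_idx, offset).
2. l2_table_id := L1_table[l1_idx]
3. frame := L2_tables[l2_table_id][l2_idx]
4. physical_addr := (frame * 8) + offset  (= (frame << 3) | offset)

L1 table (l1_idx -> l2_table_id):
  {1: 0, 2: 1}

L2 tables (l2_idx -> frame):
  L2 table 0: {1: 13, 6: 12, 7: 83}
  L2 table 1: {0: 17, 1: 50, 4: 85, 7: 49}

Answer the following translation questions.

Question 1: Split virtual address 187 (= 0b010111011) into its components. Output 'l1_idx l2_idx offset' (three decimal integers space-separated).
Answer: 2 7 3

Derivation:
vaddr = 187 = 0b010111011
  top 3 bits -> l1_idx = 2
  next 3 bits -> l2_idx = 7
  bottom 3 bits -> offset = 3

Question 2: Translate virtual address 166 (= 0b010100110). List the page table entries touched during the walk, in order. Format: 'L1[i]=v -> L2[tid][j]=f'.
vaddr = 166 = 0b010100110
Split: l1_idx=2, l2_idx=4, offset=6

Answer: L1[2]=1 -> L2[1][4]=85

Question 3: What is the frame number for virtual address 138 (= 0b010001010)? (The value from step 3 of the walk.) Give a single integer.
vaddr = 138: l1_idx=2, l2_idx=1
L1[2] = 1; L2[1][1] = 50

Answer: 50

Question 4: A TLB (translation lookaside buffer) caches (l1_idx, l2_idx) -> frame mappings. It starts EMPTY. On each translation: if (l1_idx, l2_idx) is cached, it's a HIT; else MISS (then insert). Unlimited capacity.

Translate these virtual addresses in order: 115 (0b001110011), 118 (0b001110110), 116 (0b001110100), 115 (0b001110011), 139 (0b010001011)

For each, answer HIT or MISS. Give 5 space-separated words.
vaddr=115: (1,6) not in TLB -> MISS, insert
vaddr=118: (1,6) in TLB -> HIT
vaddr=116: (1,6) in TLB -> HIT
vaddr=115: (1,6) in TLB -> HIT
vaddr=139: (2,1) not in TLB -> MISS, insert

Answer: MISS HIT HIT HIT MISS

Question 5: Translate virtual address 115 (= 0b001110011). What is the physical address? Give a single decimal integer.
vaddr = 115 = 0b001110011
Split: l1_idx=1, l2_idx=6, offset=3
L1[1] = 0
L2[0][6] = 12
paddr = 12 * 8 + 3 = 99

Answer: 99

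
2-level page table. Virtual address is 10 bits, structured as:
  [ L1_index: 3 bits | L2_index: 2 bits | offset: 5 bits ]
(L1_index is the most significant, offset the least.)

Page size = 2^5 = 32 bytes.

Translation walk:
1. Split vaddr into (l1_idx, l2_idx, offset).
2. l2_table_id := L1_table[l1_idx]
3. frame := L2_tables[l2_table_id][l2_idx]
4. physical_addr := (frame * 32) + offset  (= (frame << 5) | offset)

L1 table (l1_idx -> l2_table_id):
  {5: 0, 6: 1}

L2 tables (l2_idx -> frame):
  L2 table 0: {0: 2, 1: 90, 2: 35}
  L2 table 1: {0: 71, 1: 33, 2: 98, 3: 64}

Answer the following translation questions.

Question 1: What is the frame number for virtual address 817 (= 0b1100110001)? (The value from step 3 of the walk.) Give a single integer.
Answer: 33

Derivation:
vaddr = 817: l1_idx=6, l2_idx=1
L1[6] = 1; L2[1][1] = 33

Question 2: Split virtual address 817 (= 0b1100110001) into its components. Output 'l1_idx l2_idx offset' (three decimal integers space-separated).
vaddr = 817 = 0b1100110001
  top 3 bits -> l1_idx = 6
  next 2 bits -> l2_idx = 1
  bottom 5 bits -> offset = 17

Answer: 6 1 17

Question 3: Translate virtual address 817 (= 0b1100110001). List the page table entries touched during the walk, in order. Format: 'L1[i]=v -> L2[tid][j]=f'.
vaddr = 817 = 0b1100110001
Split: l1_idx=6, l2_idx=1, offset=17

Answer: L1[6]=1 -> L2[1][1]=33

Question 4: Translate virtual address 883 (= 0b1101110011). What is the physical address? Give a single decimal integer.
vaddr = 883 = 0b1101110011
Split: l1_idx=6, l2_idx=3, offset=19
L1[6] = 1
L2[1][3] = 64
paddr = 64 * 32 + 19 = 2067

Answer: 2067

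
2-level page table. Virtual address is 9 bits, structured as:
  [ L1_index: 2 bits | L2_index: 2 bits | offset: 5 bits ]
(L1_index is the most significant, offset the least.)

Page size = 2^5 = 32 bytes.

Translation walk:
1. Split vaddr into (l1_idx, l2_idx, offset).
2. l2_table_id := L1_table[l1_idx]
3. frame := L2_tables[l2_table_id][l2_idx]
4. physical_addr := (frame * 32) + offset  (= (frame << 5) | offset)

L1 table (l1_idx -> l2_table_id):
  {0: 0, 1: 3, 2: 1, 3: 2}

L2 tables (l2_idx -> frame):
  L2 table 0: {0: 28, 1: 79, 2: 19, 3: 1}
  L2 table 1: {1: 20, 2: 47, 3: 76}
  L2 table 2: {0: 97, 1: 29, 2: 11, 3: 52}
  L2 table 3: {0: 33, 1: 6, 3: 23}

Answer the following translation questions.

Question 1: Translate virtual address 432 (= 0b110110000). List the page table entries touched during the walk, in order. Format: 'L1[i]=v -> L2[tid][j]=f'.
vaddr = 432 = 0b110110000
Split: l1_idx=3, l2_idx=1, offset=16

Answer: L1[3]=2 -> L2[2][1]=29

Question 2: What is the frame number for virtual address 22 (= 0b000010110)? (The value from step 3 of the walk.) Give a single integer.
vaddr = 22: l1_idx=0, l2_idx=0
L1[0] = 0; L2[0][0] = 28

Answer: 28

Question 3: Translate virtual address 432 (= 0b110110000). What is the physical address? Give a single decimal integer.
Answer: 944

Derivation:
vaddr = 432 = 0b110110000
Split: l1_idx=3, l2_idx=1, offset=16
L1[3] = 2
L2[2][1] = 29
paddr = 29 * 32 + 16 = 944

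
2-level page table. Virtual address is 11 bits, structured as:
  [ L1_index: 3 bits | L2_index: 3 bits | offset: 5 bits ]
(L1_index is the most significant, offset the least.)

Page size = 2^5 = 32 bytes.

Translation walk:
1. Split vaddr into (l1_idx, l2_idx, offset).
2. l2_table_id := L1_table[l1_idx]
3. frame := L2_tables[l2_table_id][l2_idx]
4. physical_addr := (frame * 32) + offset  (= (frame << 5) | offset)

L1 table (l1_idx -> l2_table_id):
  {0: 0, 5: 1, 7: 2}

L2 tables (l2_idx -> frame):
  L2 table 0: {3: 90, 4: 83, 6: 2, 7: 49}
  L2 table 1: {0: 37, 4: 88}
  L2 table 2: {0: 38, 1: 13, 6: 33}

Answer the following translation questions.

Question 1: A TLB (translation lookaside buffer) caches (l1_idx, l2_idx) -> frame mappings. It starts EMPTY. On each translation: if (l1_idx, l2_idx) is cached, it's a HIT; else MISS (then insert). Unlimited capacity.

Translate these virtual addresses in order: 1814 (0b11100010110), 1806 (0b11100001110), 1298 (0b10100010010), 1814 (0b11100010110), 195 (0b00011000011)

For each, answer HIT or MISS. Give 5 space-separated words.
Answer: MISS HIT MISS HIT MISS

Derivation:
vaddr=1814: (7,0) not in TLB -> MISS, insert
vaddr=1806: (7,0) in TLB -> HIT
vaddr=1298: (5,0) not in TLB -> MISS, insert
vaddr=1814: (7,0) in TLB -> HIT
vaddr=195: (0,6) not in TLB -> MISS, insert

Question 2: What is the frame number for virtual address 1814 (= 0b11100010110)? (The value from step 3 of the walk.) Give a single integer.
Answer: 38

Derivation:
vaddr = 1814: l1_idx=7, l2_idx=0
L1[7] = 2; L2[2][0] = 38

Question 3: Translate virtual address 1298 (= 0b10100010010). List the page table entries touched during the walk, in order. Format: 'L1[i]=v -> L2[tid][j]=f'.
Answer: L1[5]=1 -> L2[1][0]=37

Derivation:
vaddr = 1298 = 0b10100010010
Split: l1_idx=5, l2_idx=0, offset=18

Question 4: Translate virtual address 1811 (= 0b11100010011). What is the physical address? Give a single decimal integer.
Answer: 1235

Derivation:
vaddr = 1811 = 0b11100010011
Split: l1_idx=7, l2_idx=0, offset=19
L1[7] = 2
L2[2][0] = 38
paddr = 38 * 32 + 19 = 1235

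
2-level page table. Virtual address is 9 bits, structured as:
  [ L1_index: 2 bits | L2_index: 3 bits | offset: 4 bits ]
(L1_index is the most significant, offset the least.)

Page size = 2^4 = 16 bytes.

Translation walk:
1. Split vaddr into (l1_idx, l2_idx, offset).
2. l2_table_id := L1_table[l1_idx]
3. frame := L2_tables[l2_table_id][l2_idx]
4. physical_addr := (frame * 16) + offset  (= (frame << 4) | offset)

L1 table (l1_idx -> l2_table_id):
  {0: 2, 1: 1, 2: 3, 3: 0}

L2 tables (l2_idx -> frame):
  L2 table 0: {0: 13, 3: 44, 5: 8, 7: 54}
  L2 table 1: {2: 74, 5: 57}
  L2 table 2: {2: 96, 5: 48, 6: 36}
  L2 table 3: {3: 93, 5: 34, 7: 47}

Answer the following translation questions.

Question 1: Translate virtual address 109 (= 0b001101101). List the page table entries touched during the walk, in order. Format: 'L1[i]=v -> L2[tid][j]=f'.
vaddr = 109 = 0b001101101
Split: l1_idx=0, l2_idx=6, offset=13

Answer: L1[0]=2 -> L2[2][6]=36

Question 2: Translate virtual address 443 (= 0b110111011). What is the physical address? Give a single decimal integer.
Answer: 715

Derivation:
vaddr = 443 = 0b110111011
Split: l1_idx=3, l2_idx=3, offset=11
L1[3] = 0
L2[0][3] = 44
paddr = 44 * 16 + 11 = 715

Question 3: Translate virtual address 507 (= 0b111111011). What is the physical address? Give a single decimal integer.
Answer: 875

Derivation:
vaddr = 507 = 0b111111011
Split: l1_idx=3, l2_idx=7, offset=11
L1[3] = 0
L2[0][7] = 54
paddr = 54 * 16 + 11 = 875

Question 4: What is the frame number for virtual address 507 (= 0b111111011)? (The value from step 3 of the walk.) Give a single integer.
Answer: 54

Derivation:
vaddr = 507: l1_idx=3, l2_idx=7
L1[3] = 0; L2[0][7] = 54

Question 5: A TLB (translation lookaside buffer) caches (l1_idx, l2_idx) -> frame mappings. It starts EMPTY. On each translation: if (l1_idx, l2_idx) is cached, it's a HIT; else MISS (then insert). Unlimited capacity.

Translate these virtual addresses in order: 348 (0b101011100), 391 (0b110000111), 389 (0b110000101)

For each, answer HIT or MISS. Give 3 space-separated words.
Answer: MISS MISS HIT

Derivation:
vaddr=348: (2,5) not in TLB -> MISS, insert
vaddr=391: (3,0) not in TLB -> MISS, insert
vaddr=389: (3,0) in TLB -> HIT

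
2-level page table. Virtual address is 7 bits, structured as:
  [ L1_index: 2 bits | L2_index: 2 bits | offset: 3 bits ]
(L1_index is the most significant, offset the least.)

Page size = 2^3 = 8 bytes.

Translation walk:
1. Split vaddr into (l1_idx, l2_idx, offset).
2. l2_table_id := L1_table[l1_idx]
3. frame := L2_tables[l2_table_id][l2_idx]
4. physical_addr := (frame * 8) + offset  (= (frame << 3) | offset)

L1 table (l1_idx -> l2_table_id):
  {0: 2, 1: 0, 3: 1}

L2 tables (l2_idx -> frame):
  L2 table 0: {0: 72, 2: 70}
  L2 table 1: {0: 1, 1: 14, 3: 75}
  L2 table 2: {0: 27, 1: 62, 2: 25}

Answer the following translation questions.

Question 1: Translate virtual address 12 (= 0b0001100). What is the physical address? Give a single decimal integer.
Answer: 500

Derivation:
vaddr = 12 = 0b0001100
Split: l1_idx=0, l2_idx=1, offset=4
L1[0] = 2
L2[2][1] = 62
paddr = 62 * 8 + 4 = 500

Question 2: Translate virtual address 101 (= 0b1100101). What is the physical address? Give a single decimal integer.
Answer: 13

Derivation:
vaddr = 101 = 0b1100101
Split: l1_idx=3, l2_idx=0, offset=5
L1[3] = 1
L2[1][0] = 1
paddr = 1 * 8 + 5 = 13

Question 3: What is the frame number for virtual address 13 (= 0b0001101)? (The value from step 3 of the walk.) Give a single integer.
Answer: 62

Derivation:
vaddr = 13: l1_idx=0, l2_idx=1
L1[0] = 2; L2[2][1] = 62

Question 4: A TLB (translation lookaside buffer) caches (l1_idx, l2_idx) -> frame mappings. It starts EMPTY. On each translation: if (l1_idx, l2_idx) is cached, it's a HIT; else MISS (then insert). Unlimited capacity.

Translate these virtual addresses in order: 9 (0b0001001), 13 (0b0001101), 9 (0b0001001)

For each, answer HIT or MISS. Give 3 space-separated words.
vaddr=9: (0,1) not in TLB -> MISS, insert
vaddr=13: (0,1) in TLB -> HIT
vaddr=9: (0,1) in TLB -> HIT

Answer: MISS HIT HIT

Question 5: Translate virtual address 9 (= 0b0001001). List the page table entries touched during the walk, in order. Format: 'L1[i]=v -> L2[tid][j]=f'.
vaddr = 9 = 0b0001001
Split: l1_idx=0, l2_idx=1, offset=1

Answer: L1[0]=2 -> L2[2][1]=62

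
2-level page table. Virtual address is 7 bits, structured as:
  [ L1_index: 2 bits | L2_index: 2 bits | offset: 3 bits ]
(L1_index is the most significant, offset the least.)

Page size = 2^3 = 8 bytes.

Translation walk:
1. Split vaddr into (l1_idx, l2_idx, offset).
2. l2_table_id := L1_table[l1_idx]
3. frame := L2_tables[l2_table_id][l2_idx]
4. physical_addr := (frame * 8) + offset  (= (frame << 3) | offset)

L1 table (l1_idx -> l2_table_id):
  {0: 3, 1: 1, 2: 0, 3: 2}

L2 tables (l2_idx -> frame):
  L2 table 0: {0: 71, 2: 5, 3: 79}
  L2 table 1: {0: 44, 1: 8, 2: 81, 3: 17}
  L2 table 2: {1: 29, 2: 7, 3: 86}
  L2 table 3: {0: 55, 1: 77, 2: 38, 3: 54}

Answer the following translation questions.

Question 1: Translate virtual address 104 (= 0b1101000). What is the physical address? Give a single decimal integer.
vaddr = 104 = 0b1101000
Split: l1_idx=3, l2_idx=1, offset=0
L1[3] = 2
L2[2][1] = 29
paddr = 29 * 8 + 0 = 232

Answer: 232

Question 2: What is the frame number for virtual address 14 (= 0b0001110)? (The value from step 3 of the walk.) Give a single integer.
Answer: 77

Derivation:
vaddr = 14: l1_idx=0, l2_idx=1
L1[0] = 3; L2[3][1] = 77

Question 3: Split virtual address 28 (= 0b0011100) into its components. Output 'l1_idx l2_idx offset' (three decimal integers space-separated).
vaddr = 28 = 0b0011100
  top 2 bits -> l1_idx = 0
  next 2 bits -> l2_idx = 3
  bottom 3 bits -> offset = 4

Answer: 0 3 4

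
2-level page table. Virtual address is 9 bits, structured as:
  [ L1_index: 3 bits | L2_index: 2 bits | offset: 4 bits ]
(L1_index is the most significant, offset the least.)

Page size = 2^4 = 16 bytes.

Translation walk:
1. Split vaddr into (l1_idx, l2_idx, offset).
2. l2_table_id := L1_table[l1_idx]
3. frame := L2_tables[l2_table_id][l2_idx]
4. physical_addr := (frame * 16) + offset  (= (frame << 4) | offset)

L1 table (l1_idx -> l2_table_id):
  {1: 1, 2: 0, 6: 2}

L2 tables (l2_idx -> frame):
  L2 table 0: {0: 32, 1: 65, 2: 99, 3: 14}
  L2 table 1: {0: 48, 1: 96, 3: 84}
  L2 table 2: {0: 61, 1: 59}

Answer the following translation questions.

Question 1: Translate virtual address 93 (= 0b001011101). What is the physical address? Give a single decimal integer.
Answer: 1549

Derivation:
vaddr = 93 = 0b001011101
Split: l1_idx=1, l2_idx=1, offset=13
L1[1] = 1
L2[1][1] = 96
paddr = 96 * 16 + 13 = 1549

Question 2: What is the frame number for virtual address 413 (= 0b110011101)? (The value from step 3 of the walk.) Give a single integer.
Answer: 59

Derivation:
vaddr = 413: l1_idx=6, l2_idx=1
L1[6] = 2; L2[2][1] = 59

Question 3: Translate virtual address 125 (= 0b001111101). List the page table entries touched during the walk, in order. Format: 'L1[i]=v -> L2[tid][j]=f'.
Answer: L1[1]=1 -> L2[1][3]=84

Derivation:
vaddr = 125 = 0b001111101
Split: l1_idx=1, l2_idx=3, offset=13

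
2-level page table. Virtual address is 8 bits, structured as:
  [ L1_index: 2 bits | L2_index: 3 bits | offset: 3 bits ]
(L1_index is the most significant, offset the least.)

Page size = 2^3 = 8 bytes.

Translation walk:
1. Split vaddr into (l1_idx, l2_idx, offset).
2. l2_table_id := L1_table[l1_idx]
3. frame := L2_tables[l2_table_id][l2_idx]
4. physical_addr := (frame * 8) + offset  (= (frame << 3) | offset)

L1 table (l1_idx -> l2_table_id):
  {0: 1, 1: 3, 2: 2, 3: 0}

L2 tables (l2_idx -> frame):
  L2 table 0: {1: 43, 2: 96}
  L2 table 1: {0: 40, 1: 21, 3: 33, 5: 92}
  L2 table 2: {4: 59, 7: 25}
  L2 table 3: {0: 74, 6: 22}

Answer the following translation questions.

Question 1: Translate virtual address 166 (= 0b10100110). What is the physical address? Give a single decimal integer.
Answer: 478

Derivation:
vaddr = 166 = 0b10100110
Split: l1_idx=2, l2_idx=4, offset=6
L1[2] = 2
L2[2][4] = 59
paddr = 59 * 8 + 6 = 478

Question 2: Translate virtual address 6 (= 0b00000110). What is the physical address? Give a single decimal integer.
Answer: 326

Derivation:
vaddr = 6 = 0b00000110
Split: l1_idx=0, l2_idx=0, offset=6
L1[0] = 1
L2[1][0] = 40
paddr = 40 * 8 + 6 = 326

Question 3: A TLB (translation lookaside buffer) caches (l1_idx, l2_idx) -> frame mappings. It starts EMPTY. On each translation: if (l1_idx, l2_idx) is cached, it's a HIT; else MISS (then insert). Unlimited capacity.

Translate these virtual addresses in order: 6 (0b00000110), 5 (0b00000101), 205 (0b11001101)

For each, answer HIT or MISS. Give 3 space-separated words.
Answer: MISS HIT MISS

Derivation:
vaddr=6: (0,0) not in TLB -> MISS, insert
vaddr=5: (0,0) in TLB -> HIT
vaddr=205: (3,1) not in TLB -> MISS, insert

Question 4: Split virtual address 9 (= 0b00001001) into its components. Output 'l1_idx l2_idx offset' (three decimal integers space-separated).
Answer: 0 1 1

Derivation:
vaddr = 9 = 0b00001001
  top 2 bits -> l1_idx = 0
  next 3 bits -> l2_idx = 1
  bottom 3 bits -> offset = 1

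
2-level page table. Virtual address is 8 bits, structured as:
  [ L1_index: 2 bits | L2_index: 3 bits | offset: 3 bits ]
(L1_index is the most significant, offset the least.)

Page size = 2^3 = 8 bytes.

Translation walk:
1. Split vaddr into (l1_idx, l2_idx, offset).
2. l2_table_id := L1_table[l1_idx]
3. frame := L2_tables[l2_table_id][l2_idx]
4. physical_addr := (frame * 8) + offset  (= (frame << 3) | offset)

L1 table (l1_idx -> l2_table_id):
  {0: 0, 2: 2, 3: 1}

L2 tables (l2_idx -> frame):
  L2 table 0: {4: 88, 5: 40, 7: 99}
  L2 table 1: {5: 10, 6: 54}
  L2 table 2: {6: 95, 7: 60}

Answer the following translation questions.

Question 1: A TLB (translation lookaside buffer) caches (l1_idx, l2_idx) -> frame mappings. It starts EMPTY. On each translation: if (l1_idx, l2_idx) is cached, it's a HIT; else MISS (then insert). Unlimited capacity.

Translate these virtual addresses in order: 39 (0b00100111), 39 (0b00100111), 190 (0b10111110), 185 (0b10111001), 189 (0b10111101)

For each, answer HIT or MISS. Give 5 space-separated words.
vaddr=39: (0,4) not in TLB -> MISS, insert
vaddr=39: (0,4) in TLB -> HIT
vaddr=190: (2,7) not in TLB -> MISS, insert
vaddr=185: (2,7) in TLB -> HIT
vaddr=189: (2,7) in TLB -> HIT

Answer: MISS HIT MISS HIT HIT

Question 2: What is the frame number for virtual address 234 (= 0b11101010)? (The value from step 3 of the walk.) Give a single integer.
Answer: 10

Derivation:
vaddr = 234: l1_idx=3, l2_idx=5
L1[3] = 1; L2[1][5] = 10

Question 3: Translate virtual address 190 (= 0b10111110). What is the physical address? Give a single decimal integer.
vaddr = 190 = 0b10111110
Split: l1_idx=2, l2_idx=7, offset=6
L1[2] = 2
L2[2][7] = 60
paddr = 60 * 8 + 6 = 486

Answer: 486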